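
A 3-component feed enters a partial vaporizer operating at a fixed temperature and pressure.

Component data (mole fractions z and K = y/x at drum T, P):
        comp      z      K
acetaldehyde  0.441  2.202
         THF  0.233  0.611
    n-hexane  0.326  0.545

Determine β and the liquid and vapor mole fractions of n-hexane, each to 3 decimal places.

β = 0.565, x_n-hexane = 0.439, y_n-hexane = 0.239

Let β = V/F and solve Σ zᵢ(Kᵢ−1)/(1+β(Kᵢ−1)) = 0.
Check two-phase: ΣzᵢKᵢ = 1.291 > 1 and Σzᵢ/Kᵢ = 1.180 > 1, so g(0) = 0.291 > 0 and g(1) = -0.180 < 0.
Iterate (Newton) starting at β = 0.3:
  β = 0.300: g = 0.1152, g' = -0.480 → β = 0.540
  β = 0.540: g = 0.0100, g' = -0.409 → β = 0.565
Converged at β = 0.565.
Compositions from xᵢ = zᵢ/(1+β(Kᵢ−1)), yᵢ = Kᵢxᵢ:
  acetaldehyde: x = 0.263, y = 0.578
  THF: x = 0.299, y = 0.182
  n-hexane: x = 0.439, y = 0.239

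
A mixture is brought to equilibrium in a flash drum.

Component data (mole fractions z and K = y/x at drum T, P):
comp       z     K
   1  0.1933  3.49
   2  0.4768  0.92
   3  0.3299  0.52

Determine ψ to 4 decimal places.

ψ = 0.4138

Let ψ = V/F and solve Σ zᵢ(Kᵢ−1)/(1+ψ(Kᵢ−1)) = 0.
Check two-phase: ΣzᵢKᵢ = 1.2848 > 1 and Σzᵢ/Kᵢ = 1.2081 > 1, so g(0) = 0.2848 > 0 and g(1) = -0.2081 < 0.
Iterate (Newton) starting at ψ = 0.5:
  ψ = 0.5000: g = -0.03370, g' = -0.3727 → ψ = 0.4096
  ψ = 0.4096: g = 0.00175, g' = -0.4148 → ψ = 0.4138
Converged at ψ = 0.4138.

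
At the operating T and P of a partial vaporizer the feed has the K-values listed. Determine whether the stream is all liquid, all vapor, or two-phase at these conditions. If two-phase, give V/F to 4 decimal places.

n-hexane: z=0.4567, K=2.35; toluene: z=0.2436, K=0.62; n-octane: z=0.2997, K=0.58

two-phase, V/F = 0.7323

ΣzᵢKᵢ = 1.3981; Σzᵢ/Kᵢ = 1.1040.
Both exceed 1, so a two-phase solution exists.
Rachford–Rice: g(ψ) = Σ zᵢ(Kᵢ−1)/(1+ψ(Kᵢ−1)) = 0.
Newton–Raphson from ψ = 0.5:
  ψ = 0.5000: g = 0.09447, g' = -0.4350 → ψ = 0.7172
  ψ = 0.7172: g = 0.00588, g' = -0.3896 → ψ = 0.7323
Converged at ψ = 0.7323.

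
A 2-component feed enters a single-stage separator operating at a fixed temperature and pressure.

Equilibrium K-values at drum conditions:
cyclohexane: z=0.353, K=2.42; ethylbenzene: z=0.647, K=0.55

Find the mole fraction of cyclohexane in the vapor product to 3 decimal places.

y_cyclohexane = 0.582

Binary case is linear: z₁(K₁−1)(1+ψ(K₂−1)) + z₂(K₂−1)(1+ψ(K₁−1)) = 0
⇒ ψ = [z₁(K₁−1)+z₂(K₂−1)] / [−(K₁−1)(K₂−1)] = 0.2101/0.6390 = 0.329
Compositions from xᵢ = zᵢ/(1+ψ(Kᵢ−1)), yᵢ = Kᵢxᵢ:
  cyclohexane: x = 0.241, y = 0.582
  ethylbenzene: x = 0.759, y = 0.418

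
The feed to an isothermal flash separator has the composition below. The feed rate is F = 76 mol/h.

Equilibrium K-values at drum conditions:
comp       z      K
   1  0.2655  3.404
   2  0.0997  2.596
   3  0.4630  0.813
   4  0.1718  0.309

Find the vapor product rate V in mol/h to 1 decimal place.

V = 51.1 mol/h

Rachford–Rice: g(V/F) = Σ zᵢ(Kᵢ−1)/(1+V/F(Kᵢ−1)) = 0.
Check two-phase: ΣzᵢKᵢ = 1.5921 > 1 and Σzᵢ/Kᵢ = 1.2419 > 1, so g(0) = 0.5921 > 0 and g(1) = -0.2419 < 0.
Newton–Raphson from V/F = 0.5:
  V/F = 0.5000: g = 0.10146, g' = -0.6062 → V/F = 0.6674
  V/F = 0.6674: g = 0.00289, g' = -0.5894 → V/F = 0.6723
Converged at V/F = 0.6723.
Then V = V/F·F = 0.6723·76 = 51.1 mol/h and L = F − V = 24.9 mol/h.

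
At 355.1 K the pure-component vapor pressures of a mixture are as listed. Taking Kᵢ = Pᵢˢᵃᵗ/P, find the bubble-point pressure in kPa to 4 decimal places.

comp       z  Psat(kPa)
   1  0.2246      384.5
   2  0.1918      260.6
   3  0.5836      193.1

At the bubble point ψ → 0, so ΣzᵢKᵢ = 1 with Kᵢ = Pᵢˢᵃᵗ/P ⇒ P = ΣzᵢPᵢˢᵃᵗ.
P = 0.2246·384.5 + 0.1918·260.6 + 0.5836·193.1 = 249.0349 kPa

Pbub = 249.0349 kPa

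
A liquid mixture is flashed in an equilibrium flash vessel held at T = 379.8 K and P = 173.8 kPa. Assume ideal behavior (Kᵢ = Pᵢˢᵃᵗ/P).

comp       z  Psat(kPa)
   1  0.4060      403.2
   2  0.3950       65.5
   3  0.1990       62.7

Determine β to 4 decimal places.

Raoult's law: Kᵢ = Pᵢˢᵃᵗ/P = Pᵢˢᵃᵗ/173.8.
  K_1 = 403.2/173.8 = 2.319908, K_2 = 65.5/173.8 = 0.376870, K_3 = 62.7/173.8 = 0.360759
Rachford–Rice: g(β) = Σ zᵢ(Kᵢ−1)/(1+β(Kᵢ−1)) = 0.
Check two-phase: ΣzᵢKᵢ = 1.1625 > 1 and Σzᵢ/Kᵢ = 1.7747 > 1, so g(0) = 0.1625 > 0 and g(1) = -0.7747 < 0.
Iterate (Newton) starting at β = 0.45:
  β = 0.4500: g = -0.18443, g' = -0.7348 → β = 0.1990
  β = 0.1990: g = -0.00233, g' = -0.7503 → β = 0.1959
Converged at β = 0.1959.

β = 0.1959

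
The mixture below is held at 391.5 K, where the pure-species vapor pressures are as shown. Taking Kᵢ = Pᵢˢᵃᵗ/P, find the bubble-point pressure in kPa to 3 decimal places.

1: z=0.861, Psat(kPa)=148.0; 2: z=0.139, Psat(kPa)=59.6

At the bubble point ψ → 0, so ΣzᵢKᵢ = 1 with Kᵢ = Pᵢˢᵃᵗ/P ⇒ P = ΣzᵢPᵢˢᵃᵗ.
P = 0.861·148.0 + 0.139·59.6 = 135.712 kPa

Pbub = 135.712 kPa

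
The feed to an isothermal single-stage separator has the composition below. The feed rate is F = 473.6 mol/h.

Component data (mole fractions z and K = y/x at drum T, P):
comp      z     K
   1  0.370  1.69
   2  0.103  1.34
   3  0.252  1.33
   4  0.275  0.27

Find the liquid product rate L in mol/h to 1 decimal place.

L = 261.9 mol/h

Newton iteration, β⁰ = 0.5:
  β = 0.500: g = -0.0250, g' = -0.490 → β = 0.449
  β = 0.449: g = -0.0009, g' = -0.457 → β = 0.447
Converged at β = 0.447.
Then V = β·F = 0.4470·473.6 = 211.7 mol/h and L = F − V = 261.9 mol/h.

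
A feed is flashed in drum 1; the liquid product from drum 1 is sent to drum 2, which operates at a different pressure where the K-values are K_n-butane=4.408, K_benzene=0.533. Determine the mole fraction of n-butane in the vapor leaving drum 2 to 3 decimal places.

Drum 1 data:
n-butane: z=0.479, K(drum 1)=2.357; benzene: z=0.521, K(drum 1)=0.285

y_n-butane (drum 2) = 0.531

Drum 1:
Binary case is linear: z₁(K₁−1)(1+ψ₁(K₂−1)) + z₂(K₂−1)(1+ψ₁(K₁−1)) = 0
⇒ ψ₁ = [z₁(K₁−1)+z₂(K₂−1)] / [−(K₁−1)(K₂−1)] = 0.2775/0.9703 = 0.286
Drum-1 compositions:
  n-butane: x = 0.345, y = 0.813
  benzene: x = 0.655, y = 0.187
Drum-2 feed = drum-1 liquid: z₂ = (0.3451, 0.6549).
Drum 2:
Iterate (Newton) starting at ψ₂ = 0.6:
  ψ₂ = 0.600: g = -0.0387, g' = -0.708 → ψ₂ = 0.545
  ψ₂ = 0.545: g = 0.0010, g' = -0.748 → ψ₂ = 0.547
Converged at ψ₂ = 0.547.
  n-butane: x = 0.121, y = 0.531
  benzene: x = 0.879, y = 0.469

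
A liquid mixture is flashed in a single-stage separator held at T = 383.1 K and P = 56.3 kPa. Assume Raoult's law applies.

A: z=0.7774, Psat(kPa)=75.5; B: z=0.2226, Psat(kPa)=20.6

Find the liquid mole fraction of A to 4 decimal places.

x_A = 0.6503

Raoult's law: Kᵢ = Pᵢˢᵃᵗ/P = Pᵢˢᵃᵗ/56.3.
  K_A = 75.5/56.3 = 1.341030, K_B = 20.6/56.3 = 0.365897
Iterate (Newton) starting at V/F = 0.5:
  V/F = 0.5000: g = 0.01982, g' = -0.2579 → V/F = 0.5768
  V/F = 0.5768: g = -0.00102, g' = -0.2856 → V/F = 0.5733
Converged at V/F = 0.5733.
Compositions from xᵢ = zᵢ/(1+V/F(Kᵢ−1)), yᵢ = Kᵢxᵢ:
  A: x = 0.6503, y = 0.8720
  B: x = 0.3497, y = 0.1280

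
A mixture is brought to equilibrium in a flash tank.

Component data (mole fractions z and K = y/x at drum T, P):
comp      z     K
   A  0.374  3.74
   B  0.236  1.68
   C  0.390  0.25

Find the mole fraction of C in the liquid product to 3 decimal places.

x_C = 0.685

Material balance + equilibrium reduce to Σ zᵢ(Kᵢ−1)/(1+V/F(Kᵢ−1)) = 0.
Feasibility: ΣzᵢKᵢ = 1.893, Σzᵢ/Kᵢ = 1.800 — both > 1, two phases present.
Newton–Raphson from V/F = 0.5:
  V/F = 0.500: g = 0.0841, g' = -1.122 → V/F = 0.575
  V/F = 0.575: g = -0.0010, g' = -1.158 → V/F = 0.574
Converged at V/F = 0.574.
Compositions from xᵢ = zᵢ/(1+V/F(Kᵢ−1)), yᵢ = Kᵢxᵢ:
  A: x = 0.145, y = 0.544
  B: x = 0.170, y = 0.285
  C: x = 0.685, y = 0.171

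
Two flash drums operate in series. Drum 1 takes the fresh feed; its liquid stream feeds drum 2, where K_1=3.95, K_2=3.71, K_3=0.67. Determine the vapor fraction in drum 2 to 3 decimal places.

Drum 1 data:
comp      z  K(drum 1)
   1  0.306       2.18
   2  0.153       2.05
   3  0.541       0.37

Drum 1:
Rachford–Rice: g(ψ₁) = Σ zᵢ(Kᵢ−1)/(1+ψ₁(Kᵢ−1)) = 0.
g(0) = ΣzᵢKᵢ − 1 = 0.181 and g(1) = 1 − Σzᵢ/Kᵢ = -0.677, so a root lies in (0, 1).
Iterate (Newton) starting at ψ₁ = 0.54:
  ψ₁ = 0.540: g = -0.1935, g' = -0.721 → ψ₁ = 0.272
  ψ₁ = 0.272: g = -0.0127, g' = -0.659 → ψ₁ = 0.252
Converged at ψ₁ = 0.252.
Drum-1 compositions:
  1: x = 0.236, y = 0.514
  2: x = 0.121, y = 0.248
  3: x = 0.643, y = 0.238
Drum-2 feed = drum-1 liquid: z₂ = (0.2358, 0.1210, 0.6432).
Drum 2:
Iterate (Newton) starting at ψ₂ = 0.58:
  ψ₂ = 0.580: g = 0.1215, g' = -0.521 → ψ₂ = 0.813
  ψ₂ = 0.813: g = 0.0168, g' = -0.395 → ψ₂ = 0.856
  ψ₂ = 0.856: g = 0.0003, g' = -0.382 → ψ₂ = 0.857
Converged at ψ₂ = 0.857.
  1: x = 0.067, y = 0.264
  2: x = 0.036, y = 0.135
  3: x = 0.897, y = 0.601

V/F (drum 2) = 0.857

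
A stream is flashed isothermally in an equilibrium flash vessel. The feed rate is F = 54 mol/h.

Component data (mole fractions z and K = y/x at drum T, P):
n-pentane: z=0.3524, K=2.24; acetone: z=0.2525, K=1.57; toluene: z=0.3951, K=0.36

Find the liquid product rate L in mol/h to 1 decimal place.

L = 26.1 mol/h

Rachford–Rice: g(β) = Σ zᵢ(Kᵢ−1)/(1+β(Kᵢ−1)) = 0.
g(0) = ΣzᵢKᵢ − 1 = 0.3280 and g(1) = 1 − Σzᵢ/Kᵢ = -0.4156, so a root lies in (0, 1).
Newton–Raphson from β = 0.5:
  β = 0.5000: g = 0.00988, g' = -0.6061 → β = 0.5163
  β = 0.5163: g = -0.00004, g' = -0.6114 → β = 0.5162
Converged at β = 0.5162.
Then V = β·F = 0.5162·54 = 27.9 mol/h and L = F − V = 26.1 mol/h.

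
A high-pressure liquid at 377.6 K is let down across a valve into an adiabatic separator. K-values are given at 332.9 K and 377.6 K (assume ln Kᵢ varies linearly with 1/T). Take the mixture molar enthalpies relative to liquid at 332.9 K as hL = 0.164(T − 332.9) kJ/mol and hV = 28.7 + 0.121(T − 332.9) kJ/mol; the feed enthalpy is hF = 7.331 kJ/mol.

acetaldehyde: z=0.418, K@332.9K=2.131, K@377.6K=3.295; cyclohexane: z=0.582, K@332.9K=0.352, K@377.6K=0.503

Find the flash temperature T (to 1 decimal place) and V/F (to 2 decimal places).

Adiabatic flash: solve Rachford–Rice at each trial T, then check hF = ψ·hV(T) + (1−ψ)·hL(T).
  T = 332.9 K: K = (2.131, 0.352), RR gives ψ = 0.130, H_out = 3.745 kJ/mol
  T = 377.6 K: K = (3.295, 0.503), RR gives ψ = 0.587, H_out = 23.062 kJ/mol
  T = 355.2 K: K = (2.685, 0.425), RR gives ψ = 0.382, H_out = 14.255 kJ/mol
  T = 344.0 K: K = (2.400, 0.388), RR gives ψ = 0.267, H_out = 9.361 kJ/mol
  T = 338.4 K: K = (2.262, 0.370), RR gives ψ = 0.202, H_out = 6.655 kJ/mol
  T = 341.2 K: K = (2.331, 0.379), RR gives ψ = 0.236, H_out = 8.036 kJ/mol
  T = 339.8 K: K = (2.296, 0.374), RR gives ψ = 0.219, H_out = 7.353 kJ/mol
Linear interpolation between T = 338.4 (H_out = 6.655) and T = 339.8 (H_out = 7.353) on hF = 7.331 gives T ≈ 339.8 K, at which ψ = 0.22.

T = 339.8 K, V/F = 0.22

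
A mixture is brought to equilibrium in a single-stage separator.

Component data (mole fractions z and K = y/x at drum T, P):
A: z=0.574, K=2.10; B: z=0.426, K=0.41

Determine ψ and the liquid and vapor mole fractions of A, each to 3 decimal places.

Let ψ = V/F and solve Σ zᵢ(Kᵢ−1)/(1+ψ(Kᵢ−1)) = 0.
Feasibility: ΣzᵢKᵢ = 1.380, Σzᵢ/Kᵢ = 1.312 — both > 1, two phases present.
Newton iteration, ψ⁰ = 0.5:
  ψ = 0.500: g = 0.0508, g' = -0.587 → ψ = 0.587
  ψ = 0.587: g = -0.0006, g' = -0.603 → ψ = 0.586
Converged at ψ = 0.586.
Compositions from xᵢ = zᵢ/(1+ψ(Kᵢ−1)), yᵢ = Kᵢxᵢ:
  A: x = 0.349, y = 0.733
  B: x = 0.651, y = 0.267

ψ = 0.586, x_A = 0.349, y_A = 0.733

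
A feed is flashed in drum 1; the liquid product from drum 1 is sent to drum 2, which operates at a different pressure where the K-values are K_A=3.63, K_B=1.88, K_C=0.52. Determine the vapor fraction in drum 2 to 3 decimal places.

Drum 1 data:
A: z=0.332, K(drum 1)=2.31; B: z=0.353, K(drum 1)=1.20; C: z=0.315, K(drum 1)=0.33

Drum 1:
Rachford–Rice: g(ψ₁) = Σ zᵢ(Kᵢ−1)/(1+ψ₁(Kᵢ−1)) = 0.
Feasibility: ΣzᵢKᵢ = 1.294, Σzᵢ/Kᵢ = 1.392 — both > 1, two phases present.
Newton iteration, ψ₁⁰ = 0.32:
  ψ₁ = 0.320: g = 0.1042, g' = -0.524 → ψ₁ = 0.519
  ψ₁ = 0.519: g = -0.0005, g' = -0.546 → ψ₁ = 0.518
Converged at ψ₁ = 0.518.
Drum-1 compositions:
  A: x = 0.198, y = 0.457
  B: x = 0.320, y = 0.384
  C: x = 0.482, y = 0.159
Drum-2 feed = drum-1 liquid: z₂ = (0.1978, 0.3199, 0.4823).
Drum 2:
Rachford–Rice: g(ψ₂) = Σ zᵢ(Kᵢ−1)/(1+ψ₂(Kᵢ−1)) = 0.
Feasibility: ΣzᵢKᵢ = 1.570, Σzᵢ/Kᵢ = 1.152 — both > 1, two phases present.
Iterate (Newton) starting at ψ₂ = 0.33:
  ψ₂ = 0.330: g = 0.2216, g' = -0.698 → ψ₂ = 0.648
  ψ₂ = 0.648: g = 0.0359, g' = -0.522 → ψ₂ = 0.716
  ψ₂ = 0.716: g = 0.0003, g' = -0.516 → ψ₂ = 0.717
Converged at ψ₂ = 0.717.
  A: x = 0.069, y = 0.249
  B: x = 0.196, y = 0.369
  C: x = 0.735, y = 0.382

V/F (drum 2) = 0.717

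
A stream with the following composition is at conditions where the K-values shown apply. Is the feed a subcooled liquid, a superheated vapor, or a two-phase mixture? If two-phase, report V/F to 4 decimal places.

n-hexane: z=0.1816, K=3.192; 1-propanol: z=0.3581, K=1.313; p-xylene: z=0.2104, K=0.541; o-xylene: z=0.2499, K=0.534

ΣzᵢKᵢ = 1.2971; Σzᵢ/Kᵢ = 1.1865.
Both exceed 1, so a two-phase solution exists.
Rachford–Rice: g(ψ) = Σ zᵢ(Kᵢ−1)/(1+ψ(Kᵢ−1)) = 0.
Newton iteration, ψ⁰ = 0.66:
  ψ = 0.6600: g = -0.05113, g' = -0.3743 → ψ = 0.5234
  ψ = 0.5234: g = 0.00057, g' = -0.3869 → ψ = 0.5248
Converged at ψ = 0.5248.

two-phase, V/F = 0.5248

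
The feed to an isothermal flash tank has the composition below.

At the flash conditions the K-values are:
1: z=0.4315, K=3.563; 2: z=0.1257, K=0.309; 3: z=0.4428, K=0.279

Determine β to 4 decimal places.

Rachford–Rice: g(β) = Σ zᵢ(Kᵢ−1)/(1+β(Kᵢ−1)) = 0.
Check two-phase: ΣzᵢKᵢ = 1.6998 > 1 and Σzᵢ/Kᵢ = 2.1150 > 1, so g(0) = 0.6998 > 0 and g(1) = -1.1150 < 0.
Newton–Raphson from β = 0.57:
  β = 0.5700: g = -0.23591, g' = -1.2949 → β = 0.3878
  β = 0.3878: g = -0.00719, g' = -1.2685 → β = 0.3821
Converged at β = 0.3822.

β = 0.3822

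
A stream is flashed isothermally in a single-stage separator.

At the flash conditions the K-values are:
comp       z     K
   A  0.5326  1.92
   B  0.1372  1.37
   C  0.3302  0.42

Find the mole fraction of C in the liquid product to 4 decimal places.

Let ψ = V/F and solve Σ zᵢ(Kᵢ−1)/(1+ψ(Kᵢ−1)) = 0.
g(0) = ΣzᵢKᵢ − 1 = 0.3492 and g(1) = 1 − Σzᵢ/Kᵢ = -0.1637, so a root lies in (0, 1).
Newton–Raphson from ψ = 0.5:
  ψ = 0.5000: g = 0.10871, g' = -0.4452 → ψ = 0.7442
  ψ = 0.7442: g = -0.00629, g' = -0.5142 → ψ = 0.7319
Converged at ψ = 0.7319.
Compositions from xᵢ = zᵢ/(1+ψ(Kᵢ−1)), yᵢ = Kᵢxᵢ:
  A: x = 0.3183, y = 0.6111
  B: x = 0.1080, y = 0.1479
  C: x = 0.5737, y = 0.2410

x_C = 0.5737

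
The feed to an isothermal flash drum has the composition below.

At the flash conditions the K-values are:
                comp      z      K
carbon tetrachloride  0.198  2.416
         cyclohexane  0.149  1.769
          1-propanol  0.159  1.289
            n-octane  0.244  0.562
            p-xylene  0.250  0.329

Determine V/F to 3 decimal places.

Newton iteration, V/F⁰ = 0.5:
  V/F = 0.500: g = -0.1022, g' = -0.524 → V/F = 0.305
  V/F = 0.305: g = -0.0033, g' = -0.503 → V/F = 0.298
Converged at V/F = 0.298.

V/F = 0.298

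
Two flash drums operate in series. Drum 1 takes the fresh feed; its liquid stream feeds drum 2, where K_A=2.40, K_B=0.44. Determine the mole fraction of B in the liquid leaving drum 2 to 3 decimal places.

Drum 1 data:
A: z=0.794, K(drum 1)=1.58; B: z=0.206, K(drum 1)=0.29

x_B (drum 2) = 0.714

Drum 1:
Binary case is linear: z₁(K₁−1)(1+ψ₁(K₂−1)) + z₂(K₂−1)(1+ψ₁(K₁−1)) = 0
⇒ ψ₁ = [z₁(K₁−1)+z₂(K₂−1)] / [−(K₁−1)(K₂−1)] = 0.3143/0.4118 = 0.763
Drum-1 compositions:
  A: x = 0.550, y = 0.870
  B: x = 0.450, y = 0.130
Drum-2 feed = drum-1 liquid: z₂ = (0.5504, 0.4496).
Drum 2:
Let ψ₂ = V/F and solve Σ zᵢ(Kᵢ−1)/(1+ψ₂(Kᵢ−1)) = 0.
Check two-phase: ΣzᵢKᵢ = 1.519 > 1 and Σzᵢ/Kᵢ = 1.251 > 1, so g(0) = 0.519 > 0 and g(1) = -0.251 < 0.
Binary case is linear: z₁(K₁−1)(1+ψ₂(K₂−1)) + z₂(K₂−1)(1+ψ₂(K₁−1)) = 0
⇒ ψ₂ = [z₁(K₁−1)+z₂(K₂−1)] / [−(K₁−1)(K₂−1)] = 0.5188/0.7840 = 0.662
  A: x = 0.286, y = 0.686
  B: x = 0.714, y = 0.314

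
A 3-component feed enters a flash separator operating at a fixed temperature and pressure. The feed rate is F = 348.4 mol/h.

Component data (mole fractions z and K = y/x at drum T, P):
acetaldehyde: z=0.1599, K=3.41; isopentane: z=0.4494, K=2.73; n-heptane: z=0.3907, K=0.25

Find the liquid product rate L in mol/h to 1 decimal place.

L = 137.6 mol/h

Let ψ = V/F and solve Σ zᵢ(Kᵢ−1)/(1+ψ(Kᵢ−1)) = 0.
Check two-phase: ΣzᵢKᵢ = 1.8698 > 1 and Σzᵢ/Kᵢ = 1.7743 > 1, so g(0) = 0.8698 > 0 and g(1) = -0.7743 < 0.
Iterate (Newton) starting at ψ = 0.3:
  ψ = 0.3000: g = 0.35738, g' = -1.2617 → ψ = 0.5833
  ψ = 0.5833: g = 0.02628, g' = -1.1882 → ψ = 0.6054
  ψ = 0.6054: g = -0.00025, g' = -1.2118 → ψ = 0.6052
Converged at ψ = 0.6052.
Then V = ψ·F = 0.6052·348.4 = 210.8 mol/h and L = F − V = 137.6 mol/h.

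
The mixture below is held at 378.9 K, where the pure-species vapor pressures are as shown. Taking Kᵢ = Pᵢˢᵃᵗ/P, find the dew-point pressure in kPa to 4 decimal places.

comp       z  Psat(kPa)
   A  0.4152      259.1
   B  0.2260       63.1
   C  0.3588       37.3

At the dew point ψ → 1, so Σzᵢ/Kᵢ = 1 with Kᵢ = Pᵢˢᵃᵗ/P ⇒ 1/P = Σzᵢ/Pᵢˢᵃᵗ.
1/P = 0.4152/259.1 + 0.2260/63.1 + 0.3588/37.3 = 0.0148034 ⇒ P = 67.5521 kPa

Pdew = 67.5521 kPa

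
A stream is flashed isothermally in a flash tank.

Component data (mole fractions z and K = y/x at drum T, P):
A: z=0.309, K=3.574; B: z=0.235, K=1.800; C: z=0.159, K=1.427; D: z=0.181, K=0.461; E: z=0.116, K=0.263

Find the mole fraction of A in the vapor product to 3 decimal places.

Material balance + equilibrium reduce to Σ zᵢ(Kᵢ−1)/(1+ψ(Kᵢ−1)) = 0.
g(0) = ΣzᵢKᵢ − 1 = 0.868 and g(1) = 1 − Σzᵢ/Kᵢ = -0.162, so a root lies in (0, 1).
Iterate (Newton) starting at ψ = 0.5:
  ψ = 0.500: g = 0.2691, g' = -0.744 → ψ = 0.861
  ψ = 0.861: g = -0.0082, g' = -0.922 → ψ = 0.853
Converged at ψ = 0.853.
Compositions from xᵢ = zᵢ/(1+ψ(Kᵢ−1)), yᵢ = Kᵢxᵢ:
  A: x = 0.097, y = 0.346
  B: x = 0.140, y = 0.251
  C: x = 0.117, y = 0.166
  D: x = 0.335, y = 0.154
  E: x = 0.312, y = 0.082

y_A = 0.346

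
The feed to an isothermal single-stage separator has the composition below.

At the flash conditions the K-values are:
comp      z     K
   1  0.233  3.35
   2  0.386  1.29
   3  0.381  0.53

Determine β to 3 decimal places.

Material balance + equilibrium reduce to Σ zᵢ(Kᵢ−1)/(1+β(Kᵢ−1)) = 0.
g(0) = ΣzᵢKᵢ − 1 = 0.480 and g(1) = 1 − Σzᵢ/Kᵢ = -0.088, so a root lies in (0, 1).
Iterate (Newton) starting at β = 0.36:
  β = 0.360: g = 0.1824, g' = -0.526 → β = 0.707
  β = 0.707: g = 0.0305, g' = -0.393 → β = 0.784
  β = 0.784: g = 0.0001, g' = -0.392 → β = 0.785
Converged at β = 0.785.

β = 0.785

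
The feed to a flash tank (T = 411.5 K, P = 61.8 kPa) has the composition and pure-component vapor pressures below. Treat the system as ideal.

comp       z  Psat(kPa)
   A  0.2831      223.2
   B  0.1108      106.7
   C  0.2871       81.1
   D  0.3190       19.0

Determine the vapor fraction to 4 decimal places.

Raoult's law: Kᵢ = Pᵢˢᵃᵗ/P = Pᵢˢᵃᵗ/61.8.
  K_A = 223.2/61.8 = 3.611650, K_B = 106.7/61.8 = 1.726537, K_C = 81.1/61.8 = 1.312298, K_D = 19.0/61.8 = 0.307443
Rachford–Rice: g(ψ) = Σ zᵢ(Kᵢ−1)/(1+ψ(Kᵢ−1)) = 0.
Check two-phase: ΣzᵢKᵢ = 1.6886 > 1 and Σzᵢ/Kᵢ = 1.3989 > 1, so g(0) = 0.6886 > 0 and g(1) = -0.3989 < 0.
Newton–Raphson from ψ = 0.52:
  ψ = 0.5200: g = 0.10384, g' = -0.7725 → ψ = 0.6544
  ψ = 0.6544: g = -0.00213, g' = -0.8210 → ψ = 0.6518
Converged at ψ = 0.6518.

ψ = 0.6518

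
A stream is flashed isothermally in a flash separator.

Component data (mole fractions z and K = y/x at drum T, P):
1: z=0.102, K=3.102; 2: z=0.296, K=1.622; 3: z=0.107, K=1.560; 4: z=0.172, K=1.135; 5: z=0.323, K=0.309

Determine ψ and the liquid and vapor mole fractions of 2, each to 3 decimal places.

ψ = 0.450, x_2 = 0.231, y_2 = 0.375

Newton iteration, ψ⁰ = 0.5:
  ψ = 0.500: g = -0.0275, g' = -0.557 → ψ = 0.451
  ψ = 0.451: g = -0.0005, g' = -0.538 → ψ = 0.450
Converged at ψ = 0.450.
Compositions from xᵢ = zᵢ/(1+ψ(Kᵢ−1)), yᵢ = Kᵢxᵢ:
  1: x = 0.052, y = 0.163
  2: x = 0.231, y = 0.375
  3: x = 0.085, y = 0.133
  4: x = 0.162, y = 0.184
  5: x = 0.469, y = 0.145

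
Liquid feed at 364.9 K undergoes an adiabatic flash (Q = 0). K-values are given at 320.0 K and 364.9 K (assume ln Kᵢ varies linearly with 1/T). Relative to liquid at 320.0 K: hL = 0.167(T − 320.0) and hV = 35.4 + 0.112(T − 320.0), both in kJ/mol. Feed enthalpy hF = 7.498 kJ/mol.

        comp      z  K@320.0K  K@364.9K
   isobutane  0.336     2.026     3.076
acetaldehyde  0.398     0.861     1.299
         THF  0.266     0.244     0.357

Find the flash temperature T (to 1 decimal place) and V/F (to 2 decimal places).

Adiabatic flash: solve Rachford–Rice at each trial T, then check hF = ψ·hV(T) + (1−ψ)·hL(T).
  T = 320.0 K: K = (2.026, 0.861, 0.244), RR gives ψ = 0.183, H_out = 6.485 kJ/mol
  T = 364.9 K: K = (3.076, 1.299, 0.357), RR gives ψ = 0.809, H_out = 34.124 kJ/mol
  T = 342.4 K: K = (2.530, 1.071, 0.299), RR gives ψ = 0.555, H_out = 22.699 kJ/mol
  T = 331.2 K: K = (2.272, 0.964, 0.271), RR gives ψ = 0.390, H_out = 15.450 kJ/mol
  T = 325.6 K: K = (2.148, 0.912, 0.257), RR gives ψ = 0.293, H_out = 11.226 kJ/mol
  T = 322.8 K: K = (2.087, 0.886, 0.251), RR gives ψ = 0.240, H_out = 8.927 kJ/mol
  T = 321.4 K: K = (2.056, 0.874, 0.247), RR gives ψ = 0.212, H_out = 7.725 kJ/mol
Linear interpolation between T = 320.0 (H_out = 6.485) and T = 321.4 (H_out = 7.725) on hF = 7.498 gives T ≈ 321.1 K, at which ψ = 0.21.

T = 321.1 K, V/F = 0.21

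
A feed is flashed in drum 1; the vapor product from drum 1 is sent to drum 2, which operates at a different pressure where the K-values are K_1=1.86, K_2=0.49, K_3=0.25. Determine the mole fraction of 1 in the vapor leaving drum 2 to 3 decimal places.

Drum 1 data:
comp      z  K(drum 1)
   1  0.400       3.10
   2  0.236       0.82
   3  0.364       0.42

Drum 1:
Let ψ₁ = V/F and solve Σ zᵢ(Kᵢ−1)/(1+ψ₁(Kᵢ−1)) = 0.
Feasibility: ΣzᵢKᵢ = 1.586, Σzᵢ/Kᵢ = 1.284 — both > 1, two phases present.
Iterate (Newton) starting at ψ₁ = 0.66:
  ψ₁ = 0.660: g = -0.0382, g' = -0.641 → ψ₁ = 0.600
Converged at ψ₁ = 0.600.
Drum-1 compositions:
  1: x = 0.177, y = 0.548
  2: x = 0.265, y = 0.217
  3: x = 0.558, y = 0.235
Drum-2 feed = drum-1 vapor: z₂ = (0.5485, 0.2170, 0.2346).
Drum 2:
Material balance + equilibrium reduce to Σ zᵢ(Kᵢ−1)/(1+ψ₂(Kᵢ−1)) = 0.
Check two-phase: ΣzᵢKᵢ = 1.185 > 1 and Σzᵢ/Kᵢ = 1.676 > 1, so g(0) = 0.185 > 0 and g(1) = -0.676 < 0.
Iterate (Newton) starting at ψ₂ = 0.5:
  ψ₂ = 0.500: g = -0.1002, g' = -0.638 → ψ₂ = 0.343
  ψ₂ = 0.343: g = -0.0067, g' = -0.564 → ψ₂ = 0.331
Converged at ψ₂ = 0.331.
  1: x = 0.427, y = 0.794
  2: x = 0.261, y = 0.128
  3: x = 0.312, y = 0.078

y_1 (drum 2) = 0.794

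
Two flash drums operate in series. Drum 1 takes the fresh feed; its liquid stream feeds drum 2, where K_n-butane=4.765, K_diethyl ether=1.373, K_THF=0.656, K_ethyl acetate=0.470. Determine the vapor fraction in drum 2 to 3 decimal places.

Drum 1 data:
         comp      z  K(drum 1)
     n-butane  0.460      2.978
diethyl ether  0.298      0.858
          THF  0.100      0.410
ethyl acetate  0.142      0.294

V/F (drum 2) = 0.607

Drum 1:
Newton iteration, ψ₁⁰ = 0.63:
  ψ₁ = 0.630: g = 0.0841, g' = -0.682 → ψ₁ = 0.753
  ψ₁ = 0.753: g = -0.0024, g' = -0.734 → ψ₁ = 0.750
Converged at ψ₁ = 0.750.
Drum-1 compositions:
  n-butane: x = 0.185, y = 0.552
  diethyl ether: x = 0.334, y = 0.286
  THF: x = 0.179, y = 0.074
  ethyl acetate: x = 0.302, y = 0.089
Drum-2 feed = drum-1 liquid: z₂ = (0.1852, 0.3335, 0.1794, 0.3019).
Drum 2:
Newton iteration, ψ₂⁰ = 0.48:
  ψ₂ = 0.480: g = 0.0654, g' = -0.550 → ψ₂ = 0.599
  ψ₂ = 0.599: g = 0.0037, g' = -0.494 → ψ₂ = 0.607
Converged at ψ₂ = 0.607.
  n-butane: x = 0.056, y = 0.269
  diethyl ether: x = 0.272, y = 0.373
  THF: x = 0.227, y = 0.149
  ethyl acetate: x = 0.445, y = 0.209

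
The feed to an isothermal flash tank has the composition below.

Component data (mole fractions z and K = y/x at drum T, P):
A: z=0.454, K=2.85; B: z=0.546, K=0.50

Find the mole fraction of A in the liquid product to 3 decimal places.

x_A = 0.213

Let ψ = V/F and solve Σ zᵢ(Kᵢ−1)/(1+ψ(Kᵢ−1)) = 0.
Feasibility: ΣzᵢKᵢ = 1.567, Σzᵢ/Kᵢ = 1.251 — both > 1, two phases present.
Iterate (Newton) starting at ψ = 0.5:
  ψ = 0.500: g = 0.0723, g' = -0.662 → ψ = 0.609
  ψ = 0.609: g = 0.0023, g' = -0.626 → ψ = 0.613
Converged at ψ = 0.613.
Compositions from xᵢ = zᵢ/(1+ψ(Kᵢ−1)), yᵢ = Kᵢxᵢ:
  A: x = 0.213, y = 0.606
  B: x = 0.787, y = 0.394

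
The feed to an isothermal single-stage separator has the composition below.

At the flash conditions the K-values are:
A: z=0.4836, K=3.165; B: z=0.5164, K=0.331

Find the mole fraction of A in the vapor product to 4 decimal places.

y_A = 0.7471

Material balance + equilibrium reduce to Σ zᵢ(Kᵢ−1)/(1+ψ(Kᵢ−1)) = 0.
Check two-phase: ΣzᵢKᵢ = 1.7015 > 1 and Σzᵢ/Kᵢ = 1.7129 > 1, so g(0) = 0.7015 > 0 and g(1) = -0.7129 < 0.
Newton iteration, ψ⁰ = 0.6:
  ψ = 0.6000: g = -0.12172, g' = -1.0739 → ψ = 0.4867
  ψ = 0.4867: g = -0.00241, g' = -1.0456 → ψ = 0.4843
Converged at ψ = 0.4843.
Compositions from xᵢ = zᵢ/(1+ψ(Kᵢ−1)), yᵢ = Kᵢxᵢ:
  A: x = 0.2361, y = 0.7471
  B: x = 0.7639, y = 0.2529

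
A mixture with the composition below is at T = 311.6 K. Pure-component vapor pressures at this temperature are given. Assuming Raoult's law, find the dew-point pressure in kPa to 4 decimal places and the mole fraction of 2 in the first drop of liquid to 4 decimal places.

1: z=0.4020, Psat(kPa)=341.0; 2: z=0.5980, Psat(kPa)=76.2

At the dew point ψ → 1, so Σzᵢ/Kᵢ = 1 with Kᵢ = Pᵢˢᵃᵗ/P ⇒ 1/P = Σzᵢ/Pᵢˢᵃᵗ.
1/P = 0.4020/341.0 + 0.5980/76.2 = 0.0090267 ⇒ P = 110.7830 kPa
xᵢ = zᵢP/Pᵢˢᵃᵗ ⇒ x_2 = 0.5980·110.7830/76.2 = 0.8694

Pdew = 110.7830 kPa, x_2 = 0.8694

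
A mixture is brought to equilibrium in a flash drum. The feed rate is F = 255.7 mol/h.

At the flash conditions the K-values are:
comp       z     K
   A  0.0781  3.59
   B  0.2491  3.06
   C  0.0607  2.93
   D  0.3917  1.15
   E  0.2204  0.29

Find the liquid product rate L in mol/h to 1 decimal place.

L = 52.4 mol/h

Let β = V/F and solve Σ zᵢ(Kᵢ−1)/(1+β(Kᵢ−1)) = 0.
Check two-phase: ΣzᵢKᵢ = 1.7348 > 1 and Σzᵢ/Kᵢ = 1.2245 > 1, so g(0) = 0.7348 > 0 and g(1) = -0.2245 < 0.
Newton iteration, β⁰ = 0.5:
  β = 0.5000: g = 0.21258, g' = -0.6892 → β = 0.8084
  β = 0.8084: g = -0.01126, g' = -0.8572 → β = 0.7953
  β = 0.7953: g = -0.00014, g' = -0.8363 → β = 0.7951
Converged at β = 0.7951.
Then V = β·F = 0.7951·255.7 = 203.3 mol/h and L = F − V = 52.4 mol/h.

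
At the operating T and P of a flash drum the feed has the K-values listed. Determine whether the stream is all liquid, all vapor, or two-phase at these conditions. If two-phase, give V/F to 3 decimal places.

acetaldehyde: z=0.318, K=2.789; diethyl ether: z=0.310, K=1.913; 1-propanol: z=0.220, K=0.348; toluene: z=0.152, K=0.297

ΣzᵢKᵢ = 1.602; Σzᵢ/Kᵢ = 1.420.
Both exceed 1, so a two-phase solution exists.
Material balance + equilibrium reduce to Σ zᵢ(Kᵢ−1)/(1+ψ(Kᵢ−1)) = 0.
Iterate (Newton) starting at ψ = 0.55:
  ψ = 0.550: g = 0.0773, g' = -0.800 → ψ = 0.647
  ψ = 0.647: g = -0.0022, g' = -0.853 → ψ = 0.644
Converged at ψ = 0.644.

two-phase, V/F = 0.644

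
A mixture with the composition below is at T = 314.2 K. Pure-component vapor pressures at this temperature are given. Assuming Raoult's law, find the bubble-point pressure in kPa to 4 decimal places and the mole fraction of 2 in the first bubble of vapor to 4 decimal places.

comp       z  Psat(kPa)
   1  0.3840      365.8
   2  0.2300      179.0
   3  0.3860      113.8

At the bubble point ψ → 0, so ΣzᵢKᵢ = 1 with Kᵢ = Pᵢˢᵃᵗ/P ⇒ P = ΣzᵢPᵢˢᵃᵗ.
P = 0.3840·365.8 + 0.2300·179.0 + 0.3860·113.8 = 225.5640 kPa
yᵢ = zᵢPᵢˢᵃᵗ/P ⇒ y_2 = 0.2300·179.0/225.5640 = 0.1825

Pbub = 225.5640 kPa, y_2 = 0.1825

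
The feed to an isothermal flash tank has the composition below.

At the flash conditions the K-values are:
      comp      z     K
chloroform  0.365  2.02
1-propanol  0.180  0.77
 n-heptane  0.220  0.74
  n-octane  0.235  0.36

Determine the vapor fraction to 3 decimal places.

Rachford–Rice: g(ψ) = Σ zᵢ(Kᵢ−1)/(1+ψ(Kᵢ−1)) = 0.
Check two-phase: ΣzᵢKᵢ = 1.123 > 1 and Σzᵢ/Kᵢ = 1.365 > 1, so g(0) = 0.123 > 0 and g(1) = -0.365 < 0.
Newton iteration, ψ⁰ = 0.41:
  ψ = 0.410: g = -0.0511, g' = -0.396 → ψ = 0.281
Converged at ψ = 0.281.

ψ = 0.281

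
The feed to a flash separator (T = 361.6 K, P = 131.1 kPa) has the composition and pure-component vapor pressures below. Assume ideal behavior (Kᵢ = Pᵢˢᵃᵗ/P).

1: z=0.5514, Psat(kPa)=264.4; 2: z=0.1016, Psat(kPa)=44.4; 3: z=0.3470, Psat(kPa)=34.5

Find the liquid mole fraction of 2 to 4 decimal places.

Raoult's law: Kᵢ = Pᵢˢᵃᵗ/P = Pᵢˢᵃᵗ/131.1.
  K_1 = 264.4/131.1 = 2.016781, K_2 = 44.4/131.1 = 0.338673, K_3 = 34.5/131.1 = 0.263158
Newton iteration, β⁰ = 0.5:
  β = 0.5000: g = -0.13353, g' = -0.8220 → β = 0.3376
  β = 0.3376: g = -0.00945, g' = -0.7234 → β = 0.3245
Converged at β = 0.3245.
Compositions from xᵢ = zᵢ/(1+β(Kᵢ−1)), yᵢ = Kᵢxᵢ:
  1: x = 0.4146, y = 0.8362
  2: x = 0.1294, y = 0.0438
  3: x = 0.4560, y = 0.1200

x_2 = 0.1294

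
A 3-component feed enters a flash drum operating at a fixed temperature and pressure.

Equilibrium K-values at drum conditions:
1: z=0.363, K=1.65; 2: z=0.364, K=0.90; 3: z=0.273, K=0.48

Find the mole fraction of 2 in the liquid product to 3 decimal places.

x_2 = 0.374

Iterate (Newton) starting at ψ = 0.53:
  ψ = 0.530: g = -0.0589, g' = -0.230 → ψ = 0.273
  ψ = 0.273: g = -0.0026, g' = -0.215 → ψ = 0.261
Converged at ψ = 0.261.
Compositions from xᵢ = zᵢ/(1+ψ(Kᵢ−1)), yᵢ = Kᵢxᵢ:
  1: x = 0.310, y = 0.512
  2: x = 0.374, y = 0.336
  3: x = 0.316, y = 0.152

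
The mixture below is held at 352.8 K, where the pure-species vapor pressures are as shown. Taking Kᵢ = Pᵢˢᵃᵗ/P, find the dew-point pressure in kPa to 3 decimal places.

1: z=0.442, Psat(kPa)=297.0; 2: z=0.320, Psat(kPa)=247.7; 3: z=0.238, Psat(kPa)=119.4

At the dew point ψ → 1, so Σzᵢ/Kᵢ = 1 with Kᵢ = Pᵢˢᵃᵗ/P ⇒ 1/P = Σzᵢ/Pᵢˢᵃᵗ.
1/P = 0.442/297.0 + 0.320/247.7 + 0.238/119.4 = 0.004773 ⇒ P = 209.494 kPa

Pdew = 209.494 kPa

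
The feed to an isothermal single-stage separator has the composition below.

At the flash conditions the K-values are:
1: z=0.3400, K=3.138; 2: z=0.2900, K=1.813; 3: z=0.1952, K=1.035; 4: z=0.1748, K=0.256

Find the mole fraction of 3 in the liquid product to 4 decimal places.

x_3 = 0.1893

Material balance + equilibrium reduce to Σ zᵢ(Kᵢ−1)/(1+β(Kᵢ−1)) = 0.
g(0) = ΣzᵢKᵢ − 1 = 0.8395 and g(1) = 1 − Σzᵢ/Kᵢ = -0.1397, so a root lies in (0, 1).
Newton iteration, β⁰ = 0.5:
  β = 0.5000: g = 0.31859, g' = -0.7055 → β = 0.9516
  β = 0.9516: g = -0.06624, g' = -1.3645 → β = 0.9030
  β = 0.9030: g = -0.00570, g' = -1.1435 → β = 0.8980
Converged at β = 0.8980.
Compositions from xᵢ = zᵢ/(1+β(Kᵢ−1)), yᵢ = Kᵢxᵢ:
  1: x = 0.1164, y = 0.3654
  2: x = 0.1676, y = 0.3039
  3: x = 0.1893, y = 0.1959
  4: x = 0.5267, y = 0.1348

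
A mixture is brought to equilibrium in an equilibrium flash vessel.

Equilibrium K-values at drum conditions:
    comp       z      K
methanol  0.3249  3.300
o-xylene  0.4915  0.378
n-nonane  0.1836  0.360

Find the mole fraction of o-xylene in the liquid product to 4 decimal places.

x_o-xylene = 0.5714

Rachford–Rice: g(ψ) = Σ zᵢ(Kᵢ−1)/(1+ψ(Kᵢ−1)) = 0.
Check two-phase: ΣzᵢKᵢ = 1.3241 > 1 and Σzᵢ/Kᵢ = 1.9087 > 1, so g(0) = 0.3241 > 0 and g(1) = -0.9087 < 0.
Newton iteration, ψ⁰ = 0.49:
  ψ = 0.4900: g = -0.25960, g' = -0.9329 → ψ = 0.2117
  ψ = 0.2117: g = 0.01453, g' = -1.1301 → ψ = 0.2246
  ψ = 0.2246: g = 0.00015, g' = -1.1068 → ψ = 0.2247
Converged at ψ = 0.2247.
Compositions from xᵢ = zᵢ/(1+ψ(Kᵢ−1)), yᵢ = Kᵢxᵢ:
  methanol: x = 0.2142, y = 0.7068
  o-xylene: x = 0.5714, y = 0.2160
  n-nonane: x = 0.2144, y = 0.0772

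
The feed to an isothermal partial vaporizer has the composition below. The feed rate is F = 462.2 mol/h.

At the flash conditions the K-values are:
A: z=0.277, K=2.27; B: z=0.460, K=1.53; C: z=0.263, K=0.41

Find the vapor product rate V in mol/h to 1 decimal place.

Iterate (Newton) starting at V/F = 0.5:
  V/F = 0.500: g = 0.1878, g' = -0.432 → V/F = 0.935
  V/F = 0.935: g = -0.0220, g' = -0.606 → V/F = 0.898
  V/F = 0.898: g = -0.0007, g' = -0.571 → V/F = 0.897
Converged at V/F = 0.897.
Then V = V/F·F = 0.8971·462.2 = 414.7 mol/h and L = F − V = 47.5 mol/h.

V = 414.7 mol/h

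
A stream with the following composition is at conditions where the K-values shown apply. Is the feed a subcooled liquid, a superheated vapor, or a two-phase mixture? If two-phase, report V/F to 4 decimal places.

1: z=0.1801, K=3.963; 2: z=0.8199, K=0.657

ΣzᵢKᵢ = 1.2524; Σzᵢ/Kᵢ = 1.2934.
Both exceed 1, so a two-phase solution exists.
Rachford–Rice: g(ψ) = Σ zᵢ(Kᵢ−1)/(1+ψ(Kᵢ−1)) = 0.
Newton–Raphson from ψ = 0.5:
  ψ = 0.5000: g = -0.12439, g' = -0.3973 → ψ = 0.1869
  ψ = 0.1869: g = 0.04295, g' = -0.7651 → ψ = 0.2430
  ψ = 0.2430: g = 0.00343, g' = -0.6492 → ψ = 0.2483
  ψ = 0.2483: g = 0.00002, g' = -0.6401 → ψ = 0.2484
Converged at ψ = 0.2484.

two-phase, V/F = 0.2484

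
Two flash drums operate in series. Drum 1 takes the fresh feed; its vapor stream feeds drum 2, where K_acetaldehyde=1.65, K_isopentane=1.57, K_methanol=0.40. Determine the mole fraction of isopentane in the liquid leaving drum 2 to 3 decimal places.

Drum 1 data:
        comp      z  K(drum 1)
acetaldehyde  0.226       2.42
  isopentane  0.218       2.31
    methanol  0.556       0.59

x_isopentane (drum 2) = 0.244

Drum 1:
Let ψ₁ = V/F and solve Σ zᵢ(Kᵢ−1)/(1+ψ₁(Kᵢ−1)) = 0.
Feasibility: ΣzᵢKᵢ = 1.379, Σzᵢ/Kᵢ = 1.130 — both > 1, two phases present.
Newton iteration, ψ₁⁰ = 0.39:
  ψ₁ = 0.390: g = 0.1242, g' = -0.485 → ψ₁ = 0.646
  ψ₁ = 0.646: g = 0.0119, g' = -0.407 → ψ₁ = 0.675
  ψ₁ = 0.675: g = 0.0001, g' = -0.403 → ψ₁ = 0.676
Converged at ψ₁ = 0.676.
Drum-1 compositions:
  acetaldehyde: x = 0.115, y = 0.279
  isopentane: x = 0.116, y = 0.267
  methanol: x = 0.769, y = 0.454
Drum-2 feed = drum-1 vapor: z₂ = (0.2791, 0.2671, 0.4537).
Drum 2:
Material balance + equilibrium reduce to Σ zᵢ(Kᵢ−1)/(1+ψ₂(Kᵢ−1)) = 0.
Feasibility: ΣzᵢKᵢ = 1.061, Σzᵢ/Kᵢ = 1.474 — both > 1, two phases present.
Newton–Raphson from ψ₂ = 0.3:
  ψ₂ = 0.300: g = -0.0501, g' = -0.389 → ψ₂ = 0.171
  ψ₂ = 0.171: g = -0.0013, g' = -0.370 → ψ₂ = 0.167
Converged at ψ₂ = 0.167.
  acetaldehyde: x = 0.252, y = 0.415
  isopentane: x = 0.244, y = 0.383
  methanol: x = 0.504, y = 0.202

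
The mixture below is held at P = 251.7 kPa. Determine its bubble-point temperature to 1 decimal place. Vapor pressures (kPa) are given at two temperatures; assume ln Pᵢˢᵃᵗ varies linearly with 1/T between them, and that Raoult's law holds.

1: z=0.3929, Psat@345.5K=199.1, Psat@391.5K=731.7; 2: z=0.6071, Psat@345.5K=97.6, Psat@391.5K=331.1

T = 366.0 K

Bubble-point temperature: ΣzᵢPᵢˢᵃᵗ(T) = P. Interpolate ln Pᵢˢᵃᵗ = aᵢ + bᵢ/T.
  T = 345.5 K: ΣzᵢPᵢˢᵃᵗ = 137.48 kPa
  T = 391.5 K: ΣzᵢPᵢˢᵃᵗ = 488.50 kPa
  T = 368.5 K: ΣzᵢPᵢˢᵃᵗ = 269.56 kPa
  T = 357.0 K: ΣzᵢPᵢˢᵃᵗ = 194.59 kPa
  T = 362.8 K: ΣzᵢPᵢˢᵃᵗ = 229.94 kPa
  T = 365.6 K: ΣzᵢPᵢˢᵃᵗ = 248.77 kPa
Interpolating between 365.6 K and 368.5 K gives T ≈ 366.0 K.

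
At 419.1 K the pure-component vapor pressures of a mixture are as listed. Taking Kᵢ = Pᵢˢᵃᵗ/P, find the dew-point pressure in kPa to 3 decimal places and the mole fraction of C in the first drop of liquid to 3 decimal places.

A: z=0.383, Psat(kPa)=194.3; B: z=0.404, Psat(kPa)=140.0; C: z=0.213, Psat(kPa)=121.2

At the dew point ψ → 1, so Σzᵢ/Kᵢ = 1 with Kᵢ = Pᵢˢᵃᵗ/P ⇒ 1/P = Σzᵢ/Pᵢˢᵃᵗ.
1/P = 0.383/194.3 + 0.404/140.0 + 0.213/121.2 = 0.006614 ⇒ P = 151.187 kPa
xᵢ = zᵢP/Pᵢˢᵃᵗ ⇒ x_C = 0.213·151.187/121.2 = 0.266

Pdew = 151.187 kPa, x_C = 0.266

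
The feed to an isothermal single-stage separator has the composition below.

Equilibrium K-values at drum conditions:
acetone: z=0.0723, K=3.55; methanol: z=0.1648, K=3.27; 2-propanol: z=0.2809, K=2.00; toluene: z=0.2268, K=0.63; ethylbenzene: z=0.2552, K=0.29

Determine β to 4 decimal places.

β = 0.5784

Newton–Raphson from β = 0.49:
  β = 0.4900: g = 0.06723, g' = -0.7586 → β = 0.5786
  β = 0.5786: g = -0.00019, g' = -0.7690 → β = 0.5784
Converged at β = 0.5784.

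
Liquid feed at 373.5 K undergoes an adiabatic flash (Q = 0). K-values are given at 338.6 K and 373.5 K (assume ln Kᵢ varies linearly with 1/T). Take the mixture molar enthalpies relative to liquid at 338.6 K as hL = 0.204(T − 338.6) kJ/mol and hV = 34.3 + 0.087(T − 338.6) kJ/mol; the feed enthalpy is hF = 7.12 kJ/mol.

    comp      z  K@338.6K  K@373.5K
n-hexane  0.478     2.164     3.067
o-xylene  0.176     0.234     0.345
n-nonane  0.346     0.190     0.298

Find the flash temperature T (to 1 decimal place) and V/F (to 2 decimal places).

Adiabatic flash: solve Rachford–Rice at each trial T, then check hF = ψ·hV(T) + (1−ψ)·hL(T).
  T = 338.6 K: K = (2.164, 0.234, 0.190), RR gives ψ = 0.153, H_out = 5.235 kJ/mol
  T = 373.5 K: K = (3.067, 0.345, 0.298), RR gives ψ = 0.444, H_out = 20.529 kJ/mol
  T = 356.1 K: K = (2.600, 0.287, 0.241), RR gives ψ = 0.316, H_out = 13.771 kJ/mol
  T = 347.4 K: K = (2.379, 0.260, 0.215), RR gives ψ = 0.242, H_out = 9.845 kJ/mol
  T = 343.0 K: K = (2.270, 0.247, 0.202), RR gives ψ = 0.200, H_out = 7.639 kJ/mol
  T = 340.8 K: K = (2.217, 0.240, 0.196), RR gives ψ = 0.177, H_out = 6.465 kJ/mol
Linear interpolation between T = 340.8 (H_out = 6.465) and T = 343.0 (H_out = 7.639) on hF = 7.12 gives T ≈ 342.0 K, at which ψ = 0.19.

T = 342.0 K, V/F = 0.19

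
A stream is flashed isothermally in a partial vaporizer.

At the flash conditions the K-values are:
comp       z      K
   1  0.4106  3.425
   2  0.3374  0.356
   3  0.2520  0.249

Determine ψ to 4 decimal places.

Material balance + equilibrium reduce to Σ zᵢ(Kᵢ−1)/(1+ψ(Kᵢ−1)) = 0.
Feasibility: ΣzᵢKᵢ = 1.5892, Σzᵢ/Kᵢ = 2.0797 — both > 1, two phases present.
Newton iteration, ψ⁰ = 0.5:
  ψ = 0.5000: g = -0.17349, g' = -1.1621 → ψ = 0.3507
  ψ = 0.3507: g = 0.00048, g' = -1.2006 → ψ = 0.3511
Converged at ψ = 0.3511.

ψ = 0.3511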